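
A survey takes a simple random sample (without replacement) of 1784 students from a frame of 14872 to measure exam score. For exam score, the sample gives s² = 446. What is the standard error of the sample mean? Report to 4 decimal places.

Under SRS without replacement, Var(ȳ) = (1 − f)·s²/n with f = n/N = 1784/14872 = 0.11995697.
Var(ȳ) = (1 − 0.11995697)·446/1784 = 0.88004303·0.25 = 0.22001076.
SE(ȳ) = √(0.22001076) = 0.4691.

0.4691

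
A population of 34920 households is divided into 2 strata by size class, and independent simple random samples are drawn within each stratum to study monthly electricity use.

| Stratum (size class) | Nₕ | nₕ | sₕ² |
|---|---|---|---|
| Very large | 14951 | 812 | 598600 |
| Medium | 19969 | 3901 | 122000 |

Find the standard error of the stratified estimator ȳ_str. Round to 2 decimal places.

Var(ȳ_str) = Σₕ Wₕ²(1 − fₕ)sₕ²/nₕ with Wₕ = Nₕ/N, N = 34920.
Very large: Wₕ = 0.42815006; term = 0.42815006²·(1 − 0.05431075)·598600/812 = 127.79714.
Medium: Wₕ = 0.57184994; term = 0.57184994²·(1 − 0.19535280)·122000/3901 = 8.2291229.
Sum = 136.02626.
SE = √(136.02626) = 11.66.

11.66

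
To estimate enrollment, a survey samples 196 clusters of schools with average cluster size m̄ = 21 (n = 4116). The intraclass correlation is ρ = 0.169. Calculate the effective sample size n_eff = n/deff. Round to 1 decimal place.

939.7

deff = 1 + (21 − 1)·0.169 = 1 + 3.38 = 4.38.
n_eff = 4116 / 4.38 = 939.7.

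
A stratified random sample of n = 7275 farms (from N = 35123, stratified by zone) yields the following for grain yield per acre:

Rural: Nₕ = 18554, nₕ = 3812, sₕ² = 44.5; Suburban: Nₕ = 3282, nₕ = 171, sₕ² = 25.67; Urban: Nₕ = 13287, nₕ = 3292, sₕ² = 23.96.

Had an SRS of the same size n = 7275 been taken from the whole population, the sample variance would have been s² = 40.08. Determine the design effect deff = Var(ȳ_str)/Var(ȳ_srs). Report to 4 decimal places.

Var(ȳ_str) = Σ Wₕ²(1−fₕ)sₕ²/nₕ with Wₕ = Nₕ/35123:
  Rural: (18554/35123)²·(1−3812/18554)·44.5/3812 = 0.0025883194
  Suburban: (3282/35123)²·(1−171/3282)·25.67/171 = 0.0012424678
  Urban: (13287/35123)²·(1−3292/13287)·23.96/3292 = 7.8352618 × 10^-4
  → Var(ȳ_str) = 0.0046143134.
Var(ȳ_srs) = (1 − 7275/35123)·40.08/7275 = 0.0043681458.
deff = 0.0046143134 / 0.0043681458 = 1.0564.

1.0564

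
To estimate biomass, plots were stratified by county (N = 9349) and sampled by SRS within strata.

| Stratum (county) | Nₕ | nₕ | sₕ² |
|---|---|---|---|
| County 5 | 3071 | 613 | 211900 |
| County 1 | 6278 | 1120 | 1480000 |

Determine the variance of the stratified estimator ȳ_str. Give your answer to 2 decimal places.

Var(ȳ_str) = Σₕ Wₕ²(1 − fₕ)sₕ²/nₕ with Wₕ = Nₕ/N, N = 9349.
County 5: Wₕ = 0.32848433; term = 0.32848433²·(1 − 0.19960925)·211900/613 = 29.853954.
County 1: Wₕ = 0.67151567; term = 0.67151567²·(1 − 0.17840076)·1480000/1120 = 489.57138.
Sum = 519.42533.

519.43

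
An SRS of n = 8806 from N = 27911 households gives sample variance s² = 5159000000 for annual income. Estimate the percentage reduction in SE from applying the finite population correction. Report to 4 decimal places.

f = n/N = 8806/27911 = 0.31550285.
SE_no-fpc = √(s²/n) = 765.40875; SE_fpc = √((1−f)s²/n) = 633.2559.
Ratio = √(1−f) = 0.82734343. Reduction = 100·(1 − 0.82734343) = 17.2657%.

17.2657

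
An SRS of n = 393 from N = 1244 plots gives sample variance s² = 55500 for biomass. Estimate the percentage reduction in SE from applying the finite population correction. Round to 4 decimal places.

f = n/N = 393/1244 = 0.31591640.
SE_no-fpc = √(s²/n) = 11.88366; SE_fpc = √((1−f)s²/n) = 9.8288975.
Ratio = √(1−f) = 0.82709347. Reduction = 100·(1 − 0.82709347) = 17.2907%.

17.2907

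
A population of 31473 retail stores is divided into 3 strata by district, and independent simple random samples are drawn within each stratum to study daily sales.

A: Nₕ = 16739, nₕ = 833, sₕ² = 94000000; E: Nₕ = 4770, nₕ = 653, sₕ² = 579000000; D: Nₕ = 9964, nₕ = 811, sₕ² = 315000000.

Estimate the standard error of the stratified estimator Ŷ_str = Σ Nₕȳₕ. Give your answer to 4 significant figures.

9.104 × 10^6

Var(Ŷ_str) = Σₕ Nₕ²(1 − fₕ)sₕ²/nₕ.
A: 16739²·(1 − 833/16739)·94000000/833 = 3.0045078 × 10^13.
E: 4770²·(1 − 653/4770)·579000000/653 = 1.741264 × 10^13.
D: 9964²·(1 − 811/9964)·315000000/811 = 3.5423126 × 10^13.
Sum = 8.2880844 × 10^13.
SE = √(8.2880844 × 10^13) = 9.104 × 10^6.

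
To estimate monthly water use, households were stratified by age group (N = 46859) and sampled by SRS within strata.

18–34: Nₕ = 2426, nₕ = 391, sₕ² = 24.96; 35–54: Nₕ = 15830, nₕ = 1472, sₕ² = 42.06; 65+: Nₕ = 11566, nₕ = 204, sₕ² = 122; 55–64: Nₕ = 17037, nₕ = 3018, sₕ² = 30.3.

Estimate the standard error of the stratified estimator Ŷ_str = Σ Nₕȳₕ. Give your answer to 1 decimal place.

Var(Ŷ_str) = Σₕ Nₕ²(1 − fₕ)sₕ²/nₕ.
18–34: 2426²·(1 − 391/2426)·24.96/391 = 315154.15.
35–54: 15830²·(1 − 1472/15830)·42.06/1472 = 6.4943594 × 10^6.
65+: 11566²·(1 − 204/11566)·122/204 = 7.8590063 × 10^7.
55–64: 17037²·(1 − 3018/17037)·30.3/3018 = 2.3979137 × 10^6.
Sum = 8.779749 × 10^7.
SE = √(8.779749 × 10^7) = 9370.0.

9370.0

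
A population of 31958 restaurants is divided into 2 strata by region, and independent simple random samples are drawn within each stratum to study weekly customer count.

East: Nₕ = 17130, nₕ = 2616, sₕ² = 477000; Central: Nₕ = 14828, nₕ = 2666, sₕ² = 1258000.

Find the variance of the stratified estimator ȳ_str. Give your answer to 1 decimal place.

Var(ȳ_str) = Σₕ Wₕ²(1 − fₕ)sₕ²/nₕ with Wₕ = Nₕ/N, N = 31958.
East: Wₕ = 0.53601602; term = 0.53601602²·(1 − 0.15271454)·477000/2616 = 44.388037.
Central: Wₕ = 0.46398398; term = 0.46398398²·(1 − 0.17979498)·1258000/2666 = 83.319928.
Sum = 127.70797.

127.7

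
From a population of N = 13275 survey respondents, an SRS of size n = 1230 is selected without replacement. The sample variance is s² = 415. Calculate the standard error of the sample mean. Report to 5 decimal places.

Under SRS without replacement, Var(ȳ) = (1 − f)·s²/n with f = n/N = 1230/13275 = 0.09265537.
Var(ȳ) = (1 − 0.09265537)·415/1230 = 0.90734463·0.33739837 = 0.3061366.
SE(ȳ) = √(0.3061366) = 0.55330.

0.55330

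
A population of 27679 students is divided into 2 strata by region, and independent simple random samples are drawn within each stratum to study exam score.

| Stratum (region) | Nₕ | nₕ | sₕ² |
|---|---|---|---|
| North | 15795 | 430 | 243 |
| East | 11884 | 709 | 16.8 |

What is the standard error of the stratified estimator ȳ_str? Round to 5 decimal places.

Var(ȳ_str) = Σₕ Wₕ²(1 − fₕ)sₕ²/nₕ with Wₕ = Nₕ/N, N = 27679.
North: Wₕ = 0.57064923; term = 0.57064923²·(1 − 0.02722381)·243/430 = 0.17901492.
East: Wₕ = 0.42935077; term = 0.42935077²·(1 − 0.05966005)·16.8/709 = 0.0041074514.
Sum = 0.18312237.
SE = √(0.18312237) = 0.42793.

0.42793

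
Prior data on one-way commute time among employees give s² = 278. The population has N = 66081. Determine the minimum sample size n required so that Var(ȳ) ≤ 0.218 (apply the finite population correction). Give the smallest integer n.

Without fpc, n₀ = s²/D = 278/0.218 = 1275.2294.
With fpc, (1 − n/N)·s²/n ≤ D requires n ≥ n₀/(1 + n₀/N) = 1275.2294/(1 + 1275.2294/66081) = 1251.0860.
Rounding up, n = 1252.

1252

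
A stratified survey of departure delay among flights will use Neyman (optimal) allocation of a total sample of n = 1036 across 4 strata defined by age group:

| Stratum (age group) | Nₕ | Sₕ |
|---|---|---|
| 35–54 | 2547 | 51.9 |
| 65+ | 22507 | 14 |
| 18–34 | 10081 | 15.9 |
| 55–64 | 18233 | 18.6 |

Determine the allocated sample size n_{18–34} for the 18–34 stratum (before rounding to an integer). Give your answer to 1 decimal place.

175.4

Neyman allocation: nₕ = n·NₕSₕ / Σⱼ NⱼSⱼ.
Σ NⱼSⱼ = 2547·51.9 + 22507·14 + 10081·15.9 + 18233·18.6 = 946709.
n_{18–34} = 1036·10081·15.9 / 946709 = 175.4.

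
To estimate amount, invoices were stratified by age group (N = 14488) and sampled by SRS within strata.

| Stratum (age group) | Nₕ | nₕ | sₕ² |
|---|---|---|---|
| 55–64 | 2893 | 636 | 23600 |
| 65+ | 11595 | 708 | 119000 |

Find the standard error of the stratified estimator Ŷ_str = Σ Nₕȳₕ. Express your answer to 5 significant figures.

146490

Var(Ŷ_str) = Σₕ Nₕ²(1 − fₕ)sₕ²/nₕ.
55–64: 2893²·(1 − 636/2893)·23600/636 = 2.4228966 × 10^8.
65+: 11595²·(1 − 708/11595)·119000/708 = 2.1217425 × 10^10.
Sum = 2.1459715 × 10^10.
SE = √(2.1459715 × 10^10) = 146490.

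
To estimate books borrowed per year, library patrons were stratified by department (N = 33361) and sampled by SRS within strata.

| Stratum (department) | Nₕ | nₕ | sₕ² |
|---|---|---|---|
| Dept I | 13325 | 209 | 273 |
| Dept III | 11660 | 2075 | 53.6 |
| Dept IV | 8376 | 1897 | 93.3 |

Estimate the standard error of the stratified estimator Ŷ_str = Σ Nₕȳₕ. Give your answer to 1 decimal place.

15292.0

Var(Ŷ_str) = Σₕ Nₕ²(1 − fₕ)sₕ²/nₕ.
Dept I: 13325²·(1 − 209/13325)·273/209 = 2.28289 × 10^8.
Dept III: 11660²·(1 − 2075/11660)·53.6/2075 = 2.8869373 × 10^6.
Dept IV: 8376²·(1 − 1897/8376)·93.3/1897 = 2.6690638 × 10^6.
Sum = 2.33845 × 10^8.
SE = √(2.33845 × 10^8) = 15292.0.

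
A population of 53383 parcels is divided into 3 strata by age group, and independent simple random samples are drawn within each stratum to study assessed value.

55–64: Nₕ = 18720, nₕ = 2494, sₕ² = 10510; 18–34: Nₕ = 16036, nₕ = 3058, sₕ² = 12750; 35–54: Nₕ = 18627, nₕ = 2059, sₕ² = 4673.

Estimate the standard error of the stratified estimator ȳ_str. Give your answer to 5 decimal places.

0.99972

Var(ȳ_str) = Σₕ Wₕ²(1 − fₕ)sₕ²/nₕ with Wₕ = Nₕ/N, N = 53383.
55–64: Wₕ = 0.35067344; term = 0.35067344²·(1 − 0.13322650)·10510/2494 = 0.44917712.
18–34: Wₕ = 0.30039526; term = 0.30039526²·(1 − 0.19069593)·12750/3058 = 0.30448827.
35–54: Wₕ = 0.34893131; term = 0.34893131²·(1 − 0.11053847)·4673/2059 = 0.24577997.
Sum = 0.99944536.
SE = √(0.99944536) = 0.99972.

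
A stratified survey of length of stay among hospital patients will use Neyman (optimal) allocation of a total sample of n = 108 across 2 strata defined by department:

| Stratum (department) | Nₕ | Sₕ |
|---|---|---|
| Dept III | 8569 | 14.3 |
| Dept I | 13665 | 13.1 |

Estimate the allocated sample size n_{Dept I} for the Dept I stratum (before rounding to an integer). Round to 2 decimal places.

64.11

Neyman allocation: nₕ = n·NₕSₕ / Σⱼ NⱼSⱼ.
Σ NⱼSⱼ = 8569·14.3 + 13665·13.1 = 301548.2.
n_{Dept I} = 108·13665·13.1 / 301548.2 = 64.11.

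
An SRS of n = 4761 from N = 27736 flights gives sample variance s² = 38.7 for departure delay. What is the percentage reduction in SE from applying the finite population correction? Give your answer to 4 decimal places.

8.9865

f = n/N = 4761/27736 = 0.17165417.
SE_no-fpc = √(s²/n) = 0.090158441; SE_fpc = √((1−f)s²/n) = 0.082056358.
Ratio = √(1−f) = 0.91013506. Reduction = 100·(1 − 0.91013506) = 8.9865%.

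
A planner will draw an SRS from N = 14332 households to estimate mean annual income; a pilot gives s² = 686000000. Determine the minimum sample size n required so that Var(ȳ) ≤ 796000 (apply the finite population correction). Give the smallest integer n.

Without fpc, n₀ = s²/D = 686000000/796000 = 861.8090.
With fpc, (1 − n/N)·s²/n ≤ D requires n ≥ n₀/(1 + n₀/N) = 861.8090/(1 + 861.8090/14332) = 812.9263.
Rounding up, n = 813.

813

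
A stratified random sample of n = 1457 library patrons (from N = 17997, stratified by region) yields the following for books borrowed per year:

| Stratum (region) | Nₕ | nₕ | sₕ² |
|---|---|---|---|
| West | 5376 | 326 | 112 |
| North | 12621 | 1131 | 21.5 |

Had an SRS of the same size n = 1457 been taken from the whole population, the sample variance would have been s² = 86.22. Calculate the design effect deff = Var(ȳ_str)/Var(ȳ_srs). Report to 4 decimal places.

0.6860

Var(ȳ_str) = Σ Wₕ²(1−fₕ)sₕ²/nₕ with Wₕ = Nₕ/17997:
  West: (5376/17997)²·(1−326/5376)·112/326 = 0.028797237
  North: (12621/17997)²·(1−1131/12621)·21.5/1131 = 0.008511173
  → Var(ȳ_str) = 0.03730841.
Var(ȳ_srs) = (1 − 1457/17997)·86.22/1457 = 0.054385591.
deff = 0.03730841 / 0.054385591 = 0.6860.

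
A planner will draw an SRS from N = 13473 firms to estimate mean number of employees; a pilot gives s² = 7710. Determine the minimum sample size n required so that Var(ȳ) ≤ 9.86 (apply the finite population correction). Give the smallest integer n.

Without fpc, n₀ = s²/D = 7710/9.86 = 781.9473.
With fpc, (1 − n/N)·s²/n ≤ D requires n ≥ n₀/(1 + n₀/N) = 781.9473/(1 + 781.9473/13473) = 739.0540.
Rounding up, n = 740.

740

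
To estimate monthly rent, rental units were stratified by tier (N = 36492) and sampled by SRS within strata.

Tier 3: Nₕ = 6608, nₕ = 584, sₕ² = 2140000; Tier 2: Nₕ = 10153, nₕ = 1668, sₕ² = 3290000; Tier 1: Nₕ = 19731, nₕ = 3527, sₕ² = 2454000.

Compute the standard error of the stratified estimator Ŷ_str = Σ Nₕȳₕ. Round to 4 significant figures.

733600

Var(Ŷ_str) = Σₕ Nₕ²(1 − fₕ)sₕ²/nₕ.
Tier 3: 6608²·(1 − 584/6608)·2140000/584 = 1.4586662 × 10^11.
Tier 2: 10153²·(1 − 1668/10153)·3290000/1668 = 1.6992062 × 10^11.
Tier 1: 19731²·(1 − 3527/19731)·2454000/3527 = 2.2245411 × 10^11.
Sum = 5.3824135 × 10^11.
SE = √(5.3824135 × 10^11) = 733600.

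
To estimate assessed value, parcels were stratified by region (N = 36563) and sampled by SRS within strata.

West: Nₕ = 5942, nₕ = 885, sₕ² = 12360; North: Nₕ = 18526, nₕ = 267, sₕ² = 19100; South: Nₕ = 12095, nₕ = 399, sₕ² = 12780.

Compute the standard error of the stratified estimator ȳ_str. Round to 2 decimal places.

Var(ȳ_str) = Σₕ Wₕ²(1 − fₕ)sₕ²/nₕ with Wₕ = Nₕ/N, N = 36563.
West: Wₕ = 0.16251402; term = 0.16251402²·(1 − 0.14893975)·12360/885 = 0.31391868.
North: Wₕ = 0.50668709; term = 0.50668709²·(1 − 0.01441218)·19100/267 = 18.100772.
South: Wₕ = 0.33079890; term = 0.33079890²·(1 − 0.03298884)·12780/399 = 3.3893588.
Sum = 21.804049.
SE = √(21.804049) = 4.67.

4.67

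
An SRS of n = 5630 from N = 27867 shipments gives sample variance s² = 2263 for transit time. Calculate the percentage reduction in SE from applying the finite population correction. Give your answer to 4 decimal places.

10.6709

f = n/N = 5630/27867 = 0.20203108.
SE_no-fpc = √(s²/n) = 0.63399828; SE_fpc = √((1−f)s²/n) = 0.566345.
Ratio = √(1−f) = 0.89329106. Reduction = 100·(1 − 0.89329106) = 10.6709%.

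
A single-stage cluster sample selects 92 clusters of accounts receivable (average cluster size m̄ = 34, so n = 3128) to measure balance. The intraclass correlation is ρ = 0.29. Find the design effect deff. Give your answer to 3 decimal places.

deff = 1 + (34 − 1)·0.29 = 1 + 9.57 = 10.57.

10.570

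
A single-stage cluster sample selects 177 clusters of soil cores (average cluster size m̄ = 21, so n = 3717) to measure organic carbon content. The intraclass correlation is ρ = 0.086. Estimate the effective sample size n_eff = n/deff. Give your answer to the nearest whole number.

1367

deff = 1 + (21 − 1)·0.086 = 1 + 1.72 = 2.72.
n_eff = 3717 / 2.72 = 1367.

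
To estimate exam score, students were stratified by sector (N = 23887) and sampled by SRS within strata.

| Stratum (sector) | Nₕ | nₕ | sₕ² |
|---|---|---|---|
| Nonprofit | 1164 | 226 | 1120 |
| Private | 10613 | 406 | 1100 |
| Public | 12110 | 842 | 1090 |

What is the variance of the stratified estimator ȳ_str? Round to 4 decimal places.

Var(ȳ_str) = Σₕ Wₕ²(1 − fₕ)sₕ²/nₕ with Wₕ = Nₕ/N, N = 23887.
Nonprofit: Wₕ = 0.04872943; term = 0.04872943²·(1 − 0.19415808)·1120/226 = 0.0094829221.
Private: Wₕ = 0.44430025; term = 0.44430025²·(1 − 0.03825497)·1100/406 = 0.51437483.
Public: Wₕ = 0.50697032; term = 0.50697032²·(1 − 0.06952931)·1090/842 = 0.30958661.
Sum = 0.83344436.

0.8334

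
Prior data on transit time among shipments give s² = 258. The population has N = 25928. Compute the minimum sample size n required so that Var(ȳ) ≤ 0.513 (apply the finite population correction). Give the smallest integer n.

Without fpc, n₀ = s²/D = 258/0.513 = 502.9240.
With fpc, (1 − n/N)·s²/n ≤ D requires n ≥ n₀/(1 + n₀/N) = 502.9240/(1 + 502.9240/25928) = 493.3544.
Rounding up, n = 494.

494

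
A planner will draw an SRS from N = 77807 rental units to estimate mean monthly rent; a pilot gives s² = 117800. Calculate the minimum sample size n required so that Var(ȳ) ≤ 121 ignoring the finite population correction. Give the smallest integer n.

Without fpc, n₀ = s²/D = 117800/121 = 973.5537.
Rounding up, n = 974.

974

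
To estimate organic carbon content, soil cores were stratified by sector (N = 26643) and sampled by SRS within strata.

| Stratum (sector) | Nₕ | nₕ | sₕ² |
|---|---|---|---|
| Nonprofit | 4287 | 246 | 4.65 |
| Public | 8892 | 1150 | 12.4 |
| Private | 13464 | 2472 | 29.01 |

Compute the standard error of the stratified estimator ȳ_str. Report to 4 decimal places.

Var(ȳ_str) = Σₕ Wₕ²(1 − fₕ)sₕ²/nₕ with Wₕ = Nₕ/N, N = 26643.
Nonprofit: Wₕ = 0.16090530; term = 0.16090530²·(1 − 0.05738279)·4.65/246 = 4.6131113 × 10^-4.
Public: Wₕ = 0.33374620; term = 0.33374620²·(1 − 0.12932973)·12.4/1150 = 0.0010457075.
Private: Wₕ = 0.50534850; term = 0.50534850²·(1 − 0.18360071)·29.01/2472 = 0.0024467175.
Sum = 0.0039537361.
SE = √(0.0039537361) = 0.0629.

0.0629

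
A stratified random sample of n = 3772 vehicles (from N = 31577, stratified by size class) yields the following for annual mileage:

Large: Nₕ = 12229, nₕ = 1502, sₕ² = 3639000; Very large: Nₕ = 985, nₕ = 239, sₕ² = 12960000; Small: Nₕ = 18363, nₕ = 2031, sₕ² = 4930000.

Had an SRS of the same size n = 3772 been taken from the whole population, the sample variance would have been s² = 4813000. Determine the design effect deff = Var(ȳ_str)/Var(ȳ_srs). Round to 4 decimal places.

0.9691

Var(ȳ_str) = Σ Wₕ²(1−fₕ)sₕ²/nₕ with Wₕ = Nₕ/31577:
  Large: (12229/31577)²·(1−1502/12229)·3639000/1502 = 318.74224
  Very large: (985/31577)²·(1−239/985)·12960000/239 = 39.961375
  Small: (18363/31577)²·(1−2031/18363)·4930000/2031 = 730.09314
  → Var(ȳ_str) = 1088.7968.
Var(ȳ_srs) = (1 − 3772/31577)·4813000/3772 = 1123.5598.
deff = 1088.7968 / 1123.5598 = 0.9691.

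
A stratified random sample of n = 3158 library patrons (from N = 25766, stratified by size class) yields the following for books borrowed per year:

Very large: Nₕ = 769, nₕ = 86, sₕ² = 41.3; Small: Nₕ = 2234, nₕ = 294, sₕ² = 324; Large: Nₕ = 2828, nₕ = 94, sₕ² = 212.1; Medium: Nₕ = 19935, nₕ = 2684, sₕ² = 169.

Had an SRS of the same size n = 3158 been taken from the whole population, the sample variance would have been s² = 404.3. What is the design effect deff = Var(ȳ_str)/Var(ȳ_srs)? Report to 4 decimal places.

Var(ȳ_str) = Σ Wₕ²(1−fₕ)sₕ²/nₕ with Wₕ = Nₕ/25766:
  Very large: (769/25766)²·(1−86/769)·41.3/86 = 3.7993092 × 10^-4
  Small: (2234/25766)²·(1−294/2234)·324/294 = 0.0071943005
  Large: (2828/25766)²·(1−94/2828)·212.1/94 = 0.026278267
  Medium: (19935/25766)²·(1−2684/19935)·169/2684 = 0.032616751
  → Var(ȳ_str) = 0.066469249.
Var(ȳ_srs) = (1 − 3158/25766)·404.3/3158 = 0.11233284.
deff = 0.066469249 / 0.11233284 = 0.5917.

0.5917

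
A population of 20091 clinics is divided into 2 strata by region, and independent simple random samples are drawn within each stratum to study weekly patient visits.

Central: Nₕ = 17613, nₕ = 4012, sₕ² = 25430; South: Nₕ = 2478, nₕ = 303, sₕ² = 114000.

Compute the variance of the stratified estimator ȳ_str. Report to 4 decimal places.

8.7854

Var(ȳ_str) = Σₕ Wₕ²(1 − fₕ)sₕ²/nₕ with Wₕ = Nₕ/N, N = 20091.
Central: Wₕ = 0.87666119; term = 0.87666119²·(1 − 0.22778629)·25430/4012 = 3.7617203.
South: Wₕ = 0.12333881; term = 0.12333881²·(1 − 0.12227603)·114000/303 = 5.0236535.
Sum = 8.7853738.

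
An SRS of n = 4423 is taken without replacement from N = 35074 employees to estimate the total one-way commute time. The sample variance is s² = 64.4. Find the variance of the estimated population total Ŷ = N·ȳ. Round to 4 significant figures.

1.565 × 10^7

Var(Ŷ) = N²·Var(ȳ) = N²·(1 − n/N)·s²/n.
f = 4423/35074 = 0.12610481; Var(ȳ) = 0.87389519·64.4/4423 = 0.012724135.
Var(Ŷ) = 35074² · 0.012724135 = 1.5653046 × 10^7.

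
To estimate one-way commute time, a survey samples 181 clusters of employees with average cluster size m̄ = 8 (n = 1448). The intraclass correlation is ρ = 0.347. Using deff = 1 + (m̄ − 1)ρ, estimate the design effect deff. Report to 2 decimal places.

3.43

deff = 1 + (8 − 1)·0.347 = 1 + 2.429 = 3.429.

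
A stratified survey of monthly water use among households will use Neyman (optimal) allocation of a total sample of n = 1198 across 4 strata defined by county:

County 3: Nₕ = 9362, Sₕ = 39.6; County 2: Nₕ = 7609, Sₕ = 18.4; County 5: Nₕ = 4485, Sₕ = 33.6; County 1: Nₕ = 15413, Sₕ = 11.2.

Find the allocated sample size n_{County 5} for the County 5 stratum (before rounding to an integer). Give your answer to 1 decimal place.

216.5

Neyman allocation: nₕ = n·NₕSₕ / Σⱼ NⱼSⱼ.
Σ NⱼSⱼ = 9362·39.6 + 7609·18.4 + 4485·33.6 + 15413·11.2 = 834062.4.
n_{County 5} = 1198·4485·33.6 / 834062.4 = 216.5.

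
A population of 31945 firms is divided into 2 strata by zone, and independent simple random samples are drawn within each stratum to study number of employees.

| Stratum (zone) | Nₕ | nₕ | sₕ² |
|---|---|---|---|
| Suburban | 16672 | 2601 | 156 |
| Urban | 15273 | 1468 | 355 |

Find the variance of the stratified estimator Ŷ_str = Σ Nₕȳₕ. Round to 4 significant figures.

Var(Ŷ_str) = Σₕ Nₕ²(1 − fₕ)sₕ²/nₕ.
Suburban: 16672²·(1 − 2601/16672)·156/2601 = 1.4070091 × 10^7.
Urban: 15273²·(1 − 1468/15273)·355/1468 = 5.0987423 × 10^7.
Sum = 6.5057514 × 10^7.

6.506 × 10^7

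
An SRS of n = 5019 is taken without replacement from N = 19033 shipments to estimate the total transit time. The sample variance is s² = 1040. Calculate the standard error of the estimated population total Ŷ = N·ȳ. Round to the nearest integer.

Var(Ŷ) = N²·Var(ȳ) = N²·(1 − n/N)·s²/n.
f = 5019/19033 = 0.26369989; Var(ȳ) = 0.73630011·1040/5019 = 0.15257065.
Var(Ŷ) = 19033² · 0.15257065 = 5.5269494 × 10^7.
SE(Ŷ) = √(5.5269494 × 10^7) = 7434.

7434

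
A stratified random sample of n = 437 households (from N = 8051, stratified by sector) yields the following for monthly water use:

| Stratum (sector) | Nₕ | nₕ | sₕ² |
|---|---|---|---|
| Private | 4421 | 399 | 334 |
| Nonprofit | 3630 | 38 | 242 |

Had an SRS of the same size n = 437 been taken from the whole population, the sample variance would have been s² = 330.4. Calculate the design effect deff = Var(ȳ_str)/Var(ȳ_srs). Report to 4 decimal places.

Var(ȳ_str) = Σ Wₕ²(1−fₕ)sₕ²/nₕ with Wₕ = Nₕ/8051:
  Private: (4421/8051)²·(1−399/4421)·334/399 = 0.22963416
  Nonprofit: (3630/8051)²·(1−38/3630)·242/38 = 1.2810765
  → Var(ȳ_str) = 1.5107107.
Var(ȳ_srs) = (1 − 437/8051)·330.4/437 = 0.71502569.
deff = 1.5107107 / 0.71502569 = 2.1128.

2.1128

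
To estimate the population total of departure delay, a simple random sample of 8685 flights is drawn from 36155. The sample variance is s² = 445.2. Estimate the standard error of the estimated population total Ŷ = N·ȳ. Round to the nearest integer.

Var(Ŷ) = N²·Var(ȳ) = N²·(1 − n/N)·s²/n.
f = 8685/36155 = 0.24021574; Var(ȳ) = 0.75978426·445.2/8685 = 0.038947145.
Var(Ŷ) = 36155² · 0.038947145 = 5.0911086 × 10^7.
SE(Ŷ) = √(5.0911086 × 10^7) = 7135.

7135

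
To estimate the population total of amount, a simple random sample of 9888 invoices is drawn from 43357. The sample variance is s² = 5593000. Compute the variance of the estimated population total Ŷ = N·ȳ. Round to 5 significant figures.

8.2080 × 10^11

Var(Ŷ) = N²·Var(ȳ) = N²·(1 − n/N)·s²/n.
f = 9888/43357 = 0.22806006; Var(ȳ) = 0.77193994·5593000/9888 = 436.63634.
Var(Ŷ) = 43357² · 436.63634 = 8.2080185 × 10^11.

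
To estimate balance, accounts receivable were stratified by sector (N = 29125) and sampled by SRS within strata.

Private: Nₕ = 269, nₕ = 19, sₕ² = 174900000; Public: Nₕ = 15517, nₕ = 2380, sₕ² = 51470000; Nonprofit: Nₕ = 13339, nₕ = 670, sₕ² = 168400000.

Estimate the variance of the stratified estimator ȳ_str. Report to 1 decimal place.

55999.4

Var(ȳ_str) = Σₕ Wₕ²(1 − fₕ)sₕ²/nₕ with Wₕ = Nₕ/N, N = 29125.
Private: Wₕ = 0.00923605; term = 0.00923605²·(1 − 0.07063197)·174900000/19 = 729.78785.
Public: Wₕ = 0.53277253; term = 0.53277253²·(1 − 0.15338016)·51470000/2380 = 5196.9592.
Nonprofit: Wₕ = 0.45799142; term = 0.45799142²·(1 − 0.05022865)·168400000/670 = 50072.702.
Sum = 55999.449.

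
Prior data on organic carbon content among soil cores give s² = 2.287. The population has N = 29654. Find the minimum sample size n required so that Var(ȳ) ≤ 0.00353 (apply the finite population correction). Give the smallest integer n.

Without fpc, n₀ = s²/D = 2.287/0.00353 = 647.8754.
With fpc, (1 − n/N)·s²/n ≤ D requires n ≥ n₀/(1 + n₀/N) = 647.8754/(1 + 647.8754/29654) = 634.0234.
Rounding up, n = 635.

635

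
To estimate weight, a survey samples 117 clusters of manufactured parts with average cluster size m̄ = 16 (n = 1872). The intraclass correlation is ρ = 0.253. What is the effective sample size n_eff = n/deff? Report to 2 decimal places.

deff = 1 + (16 − 1)·0.253 = 1 + 3.795 = 4.795.
n_eff = 1872 / 4.795 = 390.41.

390.41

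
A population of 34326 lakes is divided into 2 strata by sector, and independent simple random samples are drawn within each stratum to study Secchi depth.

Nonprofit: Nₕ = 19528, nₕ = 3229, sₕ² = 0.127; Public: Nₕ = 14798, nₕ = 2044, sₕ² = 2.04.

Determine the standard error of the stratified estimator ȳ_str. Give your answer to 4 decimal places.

Var(ȳ_str) = Σₕ Wₕ²(1 − fₕ)sₕ²/nₕ with Wₕ = Nₕ/N, N = 34326.
Nonprofit: Wₕ = 0.56889821; term = 0.56889821²·(1 − 0.16535231)·0.127/3229 = 1.0624488 × 10^-5.
Public: Wₕ = 0.43110179; term = 0.43110179²·(1 − 0.13812677)·2.04/2044 = 1.598646 × 10^-4.
Sum = 1.7048909 × 10^-4.
SE = √(1.7048909 × 10^-4) = 0.0131.

0.0131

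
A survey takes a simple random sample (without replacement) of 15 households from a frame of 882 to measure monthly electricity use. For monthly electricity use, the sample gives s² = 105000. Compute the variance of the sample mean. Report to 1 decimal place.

6881.0

Under SRS without replacement, Var(ȳ) = (1 − f)·s²/n with f = n/N = 15/882 = 0.01700680.
Var(ȳ) = (1 − 0.01700680)·105000/15 = 0.98299320·7000 = 6880.9524.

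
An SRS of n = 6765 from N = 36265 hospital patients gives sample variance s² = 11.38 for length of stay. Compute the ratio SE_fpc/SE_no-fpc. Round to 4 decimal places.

f = n/N = 6765/36265 = 0.18654350.
SE_no-fpc = √(s²/n) = 0.041014482; SE_fpc = √((1−f)s²/n) = 0.036991709.
Ratio = √(1−f) = 0.90191823.

0.9019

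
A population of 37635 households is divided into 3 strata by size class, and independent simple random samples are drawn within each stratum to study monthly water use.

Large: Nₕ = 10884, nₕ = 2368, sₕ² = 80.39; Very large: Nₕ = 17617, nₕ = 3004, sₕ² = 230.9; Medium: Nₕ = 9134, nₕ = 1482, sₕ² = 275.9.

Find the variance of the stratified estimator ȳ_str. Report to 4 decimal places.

Var(ȳ_str) = Σₕ Wₕ²(1 − fₕ)sₕ²/nₕ with Wₕ = Nₕ/N, N = 37635.
Large: Wₕ = 0.28919888; term = 0.28919888²·(1 − 0.21756707)·80.39/2368 = 0.0022215734.
Very large: Wₕ = 0.46810150; term = 0.46810150²·(1 − 0.17051711)·230.9/3004 = 0.013970486.
Medium: Wₕ = 0.24269961; term = 0.24269961²·(1 − 0.16225093)·275.9/1482 = 0.0091866173.
Sum = 0.025378677.

0.0254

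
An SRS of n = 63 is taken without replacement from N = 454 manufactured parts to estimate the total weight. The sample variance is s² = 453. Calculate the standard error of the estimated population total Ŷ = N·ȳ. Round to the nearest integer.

1130

Var(Ŷ) = N²·Var(ȳ) = N²·(1 − n/N)·s²/n.
f = 63/454 = 0.13876652; Var(ȳ) = 0.86123348·453/63 = 6.1926788.
Var(Ŷ) = 454² · 6.1926788 = 1.2764102 × 10^6.
SE(Ŷ) = √(1.2764102 × 10^6) = 1130.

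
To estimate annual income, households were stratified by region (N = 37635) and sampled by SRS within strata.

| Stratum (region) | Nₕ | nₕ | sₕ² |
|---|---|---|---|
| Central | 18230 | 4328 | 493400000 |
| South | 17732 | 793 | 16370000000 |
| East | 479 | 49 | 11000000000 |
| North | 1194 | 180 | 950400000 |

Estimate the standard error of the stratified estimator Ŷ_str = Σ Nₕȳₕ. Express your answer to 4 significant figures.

7.926 × 10^7

Var(Ŷ_str) = Σₕ Nₕ²(1 − fₕ)sₕ²/nₕ.
Central: 18230²·(1 − 4328/18230)·493400000/4328 = 2.8891883 × 10^13.
South: 17732²·(1 − 793/17732)·16370000000/793 = 6.2004182 × 10^15.
East: 479²·(1 − 49/479)·11000000000/49 = 4.6238163 × 10^13.
North: 1194²·(1 − 180/1194)·950400000/180 = 6.3925805 × 10^12.
Sum = 6.2819408 × 10^15.
SE = √(6.2819408 × 10^15) = 7.926 × 10^7.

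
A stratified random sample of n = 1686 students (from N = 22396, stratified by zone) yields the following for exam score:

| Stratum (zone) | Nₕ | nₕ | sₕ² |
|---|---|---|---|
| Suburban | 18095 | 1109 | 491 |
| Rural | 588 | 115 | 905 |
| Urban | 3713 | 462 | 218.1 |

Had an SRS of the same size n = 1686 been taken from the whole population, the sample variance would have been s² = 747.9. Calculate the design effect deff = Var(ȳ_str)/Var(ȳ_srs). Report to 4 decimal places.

Var(ȳ_str) = Σ Wₕ²(1−fₕ)sₕ²/nₕ with Wₕ = Nₕ/22396:
  Suburban: (18095/22396)²·(1−1109/18095)·491/1109 = 0.27130559
  Rural: (588/22396)²·(1−115/588)·905/115 = 0.0043636337
  Urban: (3713/22396)²·(1−462/3713)·218.1/462 = 0.011360951
  → Var(ȳ_str) = 0.28703017.
Var(ȳ_srs) = (1 − 1686/22396)·747.9/1686 = 0.41019995.
deff = 0.28703017 / 0.41019995 = 0.6997.

0.6997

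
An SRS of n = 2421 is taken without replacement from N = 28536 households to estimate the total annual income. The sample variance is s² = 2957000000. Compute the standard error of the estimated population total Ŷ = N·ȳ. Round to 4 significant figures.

3.017 × 10^7

Var(Ŷ) = N²·Var(ȳ) = N²·(1 − n/N)·s²/n.
f = 2421/28536 = 0.08484020; Var(ȳ) = 0.91515980·2957000000/2421 = 1.1177726 × 10^6.
Var(Ŷ) = 28536² · (1.1177726 × 10^6) = 9.1020591 × 10^14.
SE(Ŷ) = √(9.1020591 × 10^14) = 3.017 × 10^7.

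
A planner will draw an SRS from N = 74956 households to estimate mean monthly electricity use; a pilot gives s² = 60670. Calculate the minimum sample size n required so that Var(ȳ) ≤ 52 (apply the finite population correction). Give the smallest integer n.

Without fpc, n₀ = s²/D = 60670/52 = 1166.7308.
With fpc, (1 − n/N)·s²/n ≤ D requires n ≥ n₀/(1 + n₀/N) = 1166.7308/(1 + 1166.7308/74956) = 1148.8484.
Rounding up, n = 1149.

1149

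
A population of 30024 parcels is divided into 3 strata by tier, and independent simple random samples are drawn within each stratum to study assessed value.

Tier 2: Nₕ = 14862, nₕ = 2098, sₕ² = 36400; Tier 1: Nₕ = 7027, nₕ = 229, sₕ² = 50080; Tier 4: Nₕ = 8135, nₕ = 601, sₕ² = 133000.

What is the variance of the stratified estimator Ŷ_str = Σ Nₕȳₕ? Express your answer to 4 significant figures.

2.730 × 10^10

Var(Ŷ_str) = Σₕ Nₕ²(1 − fₕ)sₕ²/nₕ.
Tier 2: 14862²·(1 − 2098/14862)·36400/2098 = 3.291243 × 10^9.
Tier 1: 7027²·(1 − 229/7027)·50080/229 = 1.044672 × 10^10.
Tier 4: 8135²·(1 − 601/8135)·133000/601 = 1.3563143 × 10^10.
Sum = 2.7301106 × 10^10.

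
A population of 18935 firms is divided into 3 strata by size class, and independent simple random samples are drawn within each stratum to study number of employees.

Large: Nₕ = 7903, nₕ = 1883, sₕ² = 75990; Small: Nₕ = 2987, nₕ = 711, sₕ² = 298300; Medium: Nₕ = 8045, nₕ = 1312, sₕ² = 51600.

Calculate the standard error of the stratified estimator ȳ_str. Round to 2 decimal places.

4.39

Var(ȳ_str) = Σₕ Wₕ²(1 − fₕ)sₕ²/nₕ with Wₕ = Nₕ/N, N = 18935.
Large: Wₕ = 0.41737523; term = 0.41737523²·(1 − 0.23826395)·75990/1883 = 5.3550555.
Small: Wₕ = 0.15775020; term = 0.15775020²·(1 − 0.23803147)·298300/711 = 7.9553724.
Medium: Wₕ = 0.42487457; term = 0.42487457²·(1 − 0.16308266)·51600/1312 = 5.9418257.
Sum = 19.252254.
SE = √(19.252254) = 4.39.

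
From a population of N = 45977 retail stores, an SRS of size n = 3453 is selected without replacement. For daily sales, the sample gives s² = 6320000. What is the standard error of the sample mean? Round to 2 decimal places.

Under SRS without replacement, Var(ȳ) = (1 − f)·s²/n with f = n/N = 3453/45977 = 0.07510277.
Var(ȳ) = (1 − 0.07510277)·6320000/3453 = 0.92489723·1830.2925 = 1692.8325.
SE(ȳ) = √(1692.8325) = 41.14.

41.14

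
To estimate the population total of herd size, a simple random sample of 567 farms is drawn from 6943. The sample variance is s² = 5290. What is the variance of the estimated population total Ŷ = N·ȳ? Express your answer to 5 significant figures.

Var(Ŷ) = N²·Var(ȳ) = N²·(1 − n/N)·s²/n.
f = 567/6943 = 0.08166499; Var(ȳ) = 0.91833501·5290/567 = 8.5678875.
Var(Ŷ) = 6943² · 8.5678875 = 4.1301715 × 10^8.

4.1302 × 10^8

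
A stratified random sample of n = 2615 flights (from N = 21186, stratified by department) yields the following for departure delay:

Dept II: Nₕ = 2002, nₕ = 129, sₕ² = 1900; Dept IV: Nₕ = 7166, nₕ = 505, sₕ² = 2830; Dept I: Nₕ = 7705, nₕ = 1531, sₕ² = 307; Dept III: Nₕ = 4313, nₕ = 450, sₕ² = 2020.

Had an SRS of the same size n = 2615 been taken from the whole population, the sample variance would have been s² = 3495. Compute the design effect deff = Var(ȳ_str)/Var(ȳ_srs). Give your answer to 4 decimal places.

Var(ȳ_str) = Σ Wₕ²(1−fₕ)sₕ²/nₕ with Wₕ = Nₕ/21186:
  Dept II: (2002/21186)²·(1−129/2002)·1900/129 = 0.12304609
  Dept IV: (7166/21186)²·(1−505/7166)·2830/505 = 0.59595485
  Dept I: (7705/21186)²·(1−1531/7705)·307/1531 = 0.02125223
  Dept III: (4313/21186)²·(1−450/4313)·2020/450 = 0.16662689
  → Var(ȳ_str) = 0.90688006.
Var(ȳ_srs) = (1 − 2615/21186)·3495/2615 = 1.1715526.
deff = 0.90688006 / 1.1715526 = 0.7741.

0.7741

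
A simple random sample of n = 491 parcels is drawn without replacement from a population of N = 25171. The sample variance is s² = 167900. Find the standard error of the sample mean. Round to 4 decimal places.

Under SRS without replacement, Var(ȳ) = (1 − f)·s²/n with f = n/N = 491/25171 = 0.01950658.
Var(ȳ) = (1 − 0.01950658)·167900/491 = 0.98049342·341.95519 = 335.28482.
SE(ȳ) = √(335.28482) = 18.3108.

18.3108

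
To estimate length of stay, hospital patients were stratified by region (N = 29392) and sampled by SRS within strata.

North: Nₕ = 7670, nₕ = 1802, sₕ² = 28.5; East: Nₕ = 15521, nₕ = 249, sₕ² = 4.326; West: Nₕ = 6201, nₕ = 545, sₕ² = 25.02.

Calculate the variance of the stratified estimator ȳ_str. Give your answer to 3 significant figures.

0.00745

Var(ȳ_str) = Σₕ Wₕ²(1 − fₕ)sₕ²/nₕ with Wₕ = Nₕ/N, N = 29392.
North: Wₕ = 0.26095536; term = 0.26095536²·(1 − 0.23494133)·28.5/1802 = 8.2398113 × 10^-4.
East: Wₕ = 0.52806886; term = 0.52806886²·(1 − 0.01604278)·4.326/249 = 0.0047669929.
West: Wₕ = 0.21097578; term = 0.21097578²·(1 − 0.08788905)·25.02/545 = 0.0018638187.
Sum = 0.0074547927.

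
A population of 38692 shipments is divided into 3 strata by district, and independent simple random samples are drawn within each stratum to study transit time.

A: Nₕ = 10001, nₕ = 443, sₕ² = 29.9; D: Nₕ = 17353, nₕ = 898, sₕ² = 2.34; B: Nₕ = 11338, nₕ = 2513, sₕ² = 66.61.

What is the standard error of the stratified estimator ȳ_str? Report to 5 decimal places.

0.08111

Var(ȳ_str) = Σₕ Wₕ²(1 − fₕ)sₕ²/nₕ with Wₕ = Nₕ/N, N = 38692.
A: Wₕ = 0.25847720; term = 0.25847720²·(1 − 0.04429557)·29.9/443 = 0.0043095861.
D: Wₕ = 0.44849064; term = 0.44849064²·(1 − 0.05174898)·2.34/898 = 4.9701514 × 10^-4.
B: Wₕ = 0.29303215; term = 0.29303215²·(1 − 0.22164403)·66.61/2513 = 0.0017715595.
Sum = 0.0065781607.
SE = √(0.0065781607) = 0.08111.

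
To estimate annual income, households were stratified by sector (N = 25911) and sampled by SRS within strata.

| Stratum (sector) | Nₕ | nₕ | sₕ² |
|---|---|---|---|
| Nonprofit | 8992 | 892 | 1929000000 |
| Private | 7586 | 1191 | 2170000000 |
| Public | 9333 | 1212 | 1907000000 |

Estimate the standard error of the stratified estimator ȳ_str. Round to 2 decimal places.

737.49

Var(ȳ_str) = Σₕ Wₕ²(1 − fₕ)sₕ²/nₕ with Wₕ = Nₕ/N, N = 25911.
Nonprofit: Wₕ = 0.34703408; term = 0.34703408²·(1 − 0.09919929)·1929000000/892 = 234606.66.
Private: Wₕ = 0.29277141; term = 0.29277141²·(1 − 0.15699974)·2170000000/1191 = 131653.68.
Public: Wₕ = 0.36019451; term = 0.36019451²·(1 − 0.12986178)·1907000000/1212 = 177627.62.
Sum = 543887.96.
SE = √(543887.96) = 737.49.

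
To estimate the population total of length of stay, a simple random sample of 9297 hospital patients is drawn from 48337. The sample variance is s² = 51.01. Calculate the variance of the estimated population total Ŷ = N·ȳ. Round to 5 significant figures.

Var(Ŷ) = N²·Var(ȳ) = N²·(1 − n/N)·s²/n.
f = 9297/48337 = 0.19233713; Var(ȳ) = 0.80766287·51.01/9297 = 0.0044314169.
Var(Ŷ) = 48337² · 0.0044314169 = 1.0353853 × 10^7.

1.0354 × 10^7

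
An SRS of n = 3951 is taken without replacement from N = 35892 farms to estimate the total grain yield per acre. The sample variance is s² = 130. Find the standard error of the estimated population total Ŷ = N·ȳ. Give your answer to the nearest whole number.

6142

Var(Ŷ) = N²·Var(ȳ) = N²·(1 − n/N)·s²/n.
f = 3951/35892 = 0.11008024; Var(ȳ) = 0.88991976·130/3951 = 0.029281085.
Var(Ŷ) = 35892² · 0.029281085 = 3.7720938 × 10^7.
SE(Ŷ) = √(3.7720938 × 10^7) = 6142.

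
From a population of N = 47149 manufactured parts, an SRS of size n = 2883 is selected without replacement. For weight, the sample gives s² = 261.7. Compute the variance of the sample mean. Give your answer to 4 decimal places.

Under SRS without replacement, Var(ȳ) = (1 − f)·s²/n with f = n/N = 2883/47149 = 0.06114658.
Var(ȳ) = (1 − 0.06114658)·261.7/2883 = 0.93885342·0.0907735 = 0.085223011.

0.0852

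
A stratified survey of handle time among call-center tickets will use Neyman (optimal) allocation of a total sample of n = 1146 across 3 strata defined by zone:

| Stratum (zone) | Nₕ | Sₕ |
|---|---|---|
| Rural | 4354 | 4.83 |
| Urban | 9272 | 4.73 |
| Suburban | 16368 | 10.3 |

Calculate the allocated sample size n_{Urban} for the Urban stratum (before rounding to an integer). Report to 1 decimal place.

Neyman allocation: nₕ = n·NₕSₕ / Σⱼ NⱼSⱼ.
Σ NⱼSⱼ = 4354·4.83 + 9272·4.73 + 16368·10.3 = 233476.78.
n_{Urban} = 1146·9272·4.73 / 233476.78 = 215.3.

215.3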